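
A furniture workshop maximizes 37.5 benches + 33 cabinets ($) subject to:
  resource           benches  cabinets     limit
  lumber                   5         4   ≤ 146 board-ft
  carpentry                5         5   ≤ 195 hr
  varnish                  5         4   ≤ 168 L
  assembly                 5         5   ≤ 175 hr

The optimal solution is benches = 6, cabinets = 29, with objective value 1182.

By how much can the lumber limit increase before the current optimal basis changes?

22

Binding constraints: lumber, assembly. The basis is B = [[5,4],[5,5]] with det 5.
Per unit increase in lumber, x* moves by d = (1, -1).
The basis stays optimal until varnish becomes binding; allowable increase = 22 board-ft.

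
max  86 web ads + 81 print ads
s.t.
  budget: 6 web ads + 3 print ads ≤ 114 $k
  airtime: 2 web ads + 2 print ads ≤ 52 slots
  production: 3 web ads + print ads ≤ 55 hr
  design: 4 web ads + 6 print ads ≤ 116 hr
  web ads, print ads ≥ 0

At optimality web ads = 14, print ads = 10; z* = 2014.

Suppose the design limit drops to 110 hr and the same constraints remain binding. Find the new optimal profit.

Check each constraint at x*: budget 114/114 (tight); airtime 48/52 (slack 4); production 52/55 (slack 3); design 116/116 (tight).
Since airtime, production are not tight, their duals are 0.
The binding rows give the dual system: 6·y_budget + 4·y_design = 86 and 3·y_budget + 6·y_design = 81.
→ y_budget = 8 and y_design = 9.5.
Δz = y_design·Δb = 9.5 × (-6) = -57, so new z* = 2014 − 57 = 1957.

1957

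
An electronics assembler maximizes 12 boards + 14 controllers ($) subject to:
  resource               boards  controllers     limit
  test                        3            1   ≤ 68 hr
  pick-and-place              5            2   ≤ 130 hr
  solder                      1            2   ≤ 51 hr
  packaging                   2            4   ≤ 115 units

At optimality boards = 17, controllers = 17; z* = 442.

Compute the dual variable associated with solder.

Check each constraint at x*: test 68/68 (tight); pick-and-place 119/130 (slack 11); solder 51/51 (tight); packaging 102/115 (slack 13).
Since pick-and-place, packaging are not tight, their duals are 0.
Dual feasibility on the basic columns requires 3·y_test + 1·y_solder = 12, 1·y_test + 2·y_solder = 14.
This yields shadow prices y_test = 2, y_solder = 6.
Shadow price of solder = 6.

6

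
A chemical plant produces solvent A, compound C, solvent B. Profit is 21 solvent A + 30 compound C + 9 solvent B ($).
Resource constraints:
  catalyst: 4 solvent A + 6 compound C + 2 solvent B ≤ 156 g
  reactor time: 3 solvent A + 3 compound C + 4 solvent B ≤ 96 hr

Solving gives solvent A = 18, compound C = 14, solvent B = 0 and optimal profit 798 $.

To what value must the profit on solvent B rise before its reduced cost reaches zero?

13

Both catalyst and reactor time are binding at x*.
Dual feasibility on the basic columns requires 4·y_catalyst + 3·y_reactor time = 21, 6·y_catalyst + 3·y_reactor time = 30.
→ y_catalyst = 4.5 and y_reactor time = 1.
solvent B enters the basis when its profit ≥ yᵀa₃ = 4.5·2 + 1·4 = 13.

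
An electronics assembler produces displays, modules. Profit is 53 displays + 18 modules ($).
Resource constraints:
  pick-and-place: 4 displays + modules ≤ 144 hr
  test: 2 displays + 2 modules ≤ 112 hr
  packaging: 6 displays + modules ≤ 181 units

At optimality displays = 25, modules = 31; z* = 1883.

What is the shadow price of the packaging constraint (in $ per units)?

7

At the optimum: pick-and-place uses 131 of 144 (slack = 13); test uses 112 of 112 (binding); packaging uses 181 of 181 (binding).
By complementary slackness, y = 0 for the non-binding constraint.
Dual feasibility on the basic columns requires 2·y_test + 6·y_packaging = 53, 2·y_test + 1·y_packaging = 18.
Solving: y_test = 5.5, y_packaging = 7.
Shadow price of packaging = 7.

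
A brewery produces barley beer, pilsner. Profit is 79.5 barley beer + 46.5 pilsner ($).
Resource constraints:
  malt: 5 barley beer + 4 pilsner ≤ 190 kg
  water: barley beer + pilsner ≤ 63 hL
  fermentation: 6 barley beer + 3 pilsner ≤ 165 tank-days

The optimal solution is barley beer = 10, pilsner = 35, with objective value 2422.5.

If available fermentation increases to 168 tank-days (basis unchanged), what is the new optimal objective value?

At the optimum: malt uses 190 of 190 (binding); water uses 45 of 63 (slack = 18); fermentation uses 165 of 165 (binding).
Slack constraints have shadow price 0 (complementary slackness).
From A_Bᵀ y = c: 5·y_malt + 6·y_fermentation = 79.5; 4·y_malt + 3·y_fermentation = 46.5.
This yields shadow prices y_malt = 4.5, y_fermentation = 9.5.
Δz = y_fermentation·Δb = 9.5 × (3) = 28.5, so new z* = 2422.5 + 28.5 = 2451.

2451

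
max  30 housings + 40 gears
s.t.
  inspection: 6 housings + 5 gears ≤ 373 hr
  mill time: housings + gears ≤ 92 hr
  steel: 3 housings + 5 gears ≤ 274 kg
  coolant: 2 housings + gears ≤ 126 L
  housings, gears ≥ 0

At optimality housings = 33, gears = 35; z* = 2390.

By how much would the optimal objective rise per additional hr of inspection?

Binding: inspection and steel. Non-binding: mill time (24 unused), coolant (25 unused).
By complementary slackness, y = 0 for the non-binding constraints.
The binding rows give the dual system: 6·y_inspection + 3·y_steel = 30 and 5·y_inspection + 5·y_steel = 40.
→ y_inspection = 2 and y_steel = 6.
Shadow price of inspection = 2.

2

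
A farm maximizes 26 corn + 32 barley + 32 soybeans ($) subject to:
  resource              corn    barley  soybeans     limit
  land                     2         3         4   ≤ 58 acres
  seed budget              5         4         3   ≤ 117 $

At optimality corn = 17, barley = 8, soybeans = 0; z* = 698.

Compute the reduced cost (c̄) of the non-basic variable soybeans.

At the optimum: land uses 58 of 58 (binding); seed budget uses 117 of 117 (binding).
Dual feasibility on the basic columns requires 2·y_land + 5·y_seed budget = 26, 3·y_land + 4·y_seed budget = 32.
→ y_land = 8 and y_seed budget = 2.
Reduced cost of soybeans: c₃ − yᵀa₃ = 32 − (8·4 + 2·3) = 32 − 38 = -6.

-6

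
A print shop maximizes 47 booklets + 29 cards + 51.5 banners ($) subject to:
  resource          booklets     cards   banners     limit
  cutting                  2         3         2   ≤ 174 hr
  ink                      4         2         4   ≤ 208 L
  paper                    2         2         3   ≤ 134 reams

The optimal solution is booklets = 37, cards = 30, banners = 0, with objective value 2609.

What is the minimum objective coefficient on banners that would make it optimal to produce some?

52.5

Binding: ink and paper. Non-binding: cutting (10 unused).
Slack constraints have shadow price 0 (complementary slackness).
From A_Bᵀ y = c: 4·y_ink + 2·y_paper = 47; 2·y_ink + 2·y_paper = 29.
This yields shadow prices y_ink = 9, y_paper = 5.5.
banners enters the basis when its profit ≥ yᵀa₃ = 9·4 + 5.5·3 = 52.5.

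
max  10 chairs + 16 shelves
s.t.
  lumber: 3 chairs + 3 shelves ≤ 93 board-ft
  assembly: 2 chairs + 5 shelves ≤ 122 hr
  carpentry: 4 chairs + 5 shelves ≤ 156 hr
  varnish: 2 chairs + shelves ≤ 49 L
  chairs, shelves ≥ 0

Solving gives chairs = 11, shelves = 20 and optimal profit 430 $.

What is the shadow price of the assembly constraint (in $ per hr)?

2

Check each constraint at x*: lumber 93/93 (tight); assembly 122/122 (tight); carpentry 144/156 (slack 12); varnish 42/49 (slack 7).
By complementary slackness, y = 0 for the non-binding constraints.
From A_Bᵀ y = c: 3·y_lumber + 2·y_assembly = 10; 3·y_lumber + 5·y_assembly = 16.
Solving: y_lumber = 2, y_assembly = 2.
Shadow price of assembly = 2.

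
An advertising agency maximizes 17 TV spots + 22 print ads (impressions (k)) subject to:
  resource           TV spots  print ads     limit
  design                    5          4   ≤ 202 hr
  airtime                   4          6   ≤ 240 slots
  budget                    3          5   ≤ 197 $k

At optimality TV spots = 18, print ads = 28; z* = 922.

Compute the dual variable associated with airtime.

3

At the optimum: design uses 202 of 202 (binding); airtime uses 240 of 240 (binding); budget uses 194 of 197 (slack = 3).
By complementary slackness, y = 0 for the non-binding constraint.
The binding rows give the dual system: 5·y_design + 4·y_airtime = 17 and 4·y_design + 6·y_airtime = 22.
→ y_design = 1 and y_airtime = 3.
Shadow price of airtime = 3.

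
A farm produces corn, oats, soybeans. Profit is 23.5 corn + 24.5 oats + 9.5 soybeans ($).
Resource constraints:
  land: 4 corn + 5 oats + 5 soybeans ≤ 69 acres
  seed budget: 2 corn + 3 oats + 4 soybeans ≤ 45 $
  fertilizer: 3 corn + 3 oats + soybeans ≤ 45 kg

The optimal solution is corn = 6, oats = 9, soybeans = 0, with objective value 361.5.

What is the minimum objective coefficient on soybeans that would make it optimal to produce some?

11.5

Check each constraint at x*: land 69/69 (tight); seed budget 39/45 (slack 6); fertilizer 45/45 (tight).
By complementary slackness, y = 0 for the non-binding constraint.
From A_Bᵀ y = c: 4·y_land + 3·y_fertilizer = 23.5; 5·y_land + 3·y_fertilizer = 24.5.
Solving: y_land = 1, y_fertilizer = 6.5.
soybeans enters the basis when its profit ≥ yᵀa₃ = 1·5 + 6.5·1 = 11.5.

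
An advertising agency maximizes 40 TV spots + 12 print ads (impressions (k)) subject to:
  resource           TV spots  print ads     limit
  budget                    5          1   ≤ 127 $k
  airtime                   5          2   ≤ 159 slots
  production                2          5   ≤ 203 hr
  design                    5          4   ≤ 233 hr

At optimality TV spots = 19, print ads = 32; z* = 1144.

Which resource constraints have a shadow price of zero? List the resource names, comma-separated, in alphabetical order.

design, production

budget: 127/127 (binding)
airtime: 159/159 (binding)
production: 198/203 (slack 5)
design: 223/233 (slack 10)
By complementary slackness, a constraint with positive slack has shadow price 0 → design, production.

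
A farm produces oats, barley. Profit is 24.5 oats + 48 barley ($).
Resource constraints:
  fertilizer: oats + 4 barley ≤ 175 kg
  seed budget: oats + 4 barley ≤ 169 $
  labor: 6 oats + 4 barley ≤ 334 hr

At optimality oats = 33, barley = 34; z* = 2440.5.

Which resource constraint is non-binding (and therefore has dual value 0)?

fertilizer

fertilizer: 169/175 (slack 6)
seed budget: 169/169 (binding)
labor: 334/334 (binding)
By complementary slackness, a constraint with positive slack has shadow price 0 → fertilizer.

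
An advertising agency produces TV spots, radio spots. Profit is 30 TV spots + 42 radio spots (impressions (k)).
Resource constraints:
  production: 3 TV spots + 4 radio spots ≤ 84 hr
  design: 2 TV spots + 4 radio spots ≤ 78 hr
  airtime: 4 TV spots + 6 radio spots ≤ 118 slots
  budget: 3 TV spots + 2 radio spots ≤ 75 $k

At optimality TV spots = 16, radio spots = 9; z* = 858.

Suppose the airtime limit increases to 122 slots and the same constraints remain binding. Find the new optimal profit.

At the optimum: production uses 84 of 84 (binding); design uses 68 of 78 (slack = 10); airtime uses 118 of 118 (binding); budget uses 66 of 75 (slack = 9).
By complementary slackness, y = 0 for the non-binding constraints.
From A_Bᵀ y = c: 3·y_production + 4·y_airtime = 30; 4·y_production + 6·y_airtime = 42.
Solving: y_production = 6, y_airtime = 3.
Δz = y_airtime·Δb = 3 × (4) = 12, so new z* = 858 + 12 = 870.

870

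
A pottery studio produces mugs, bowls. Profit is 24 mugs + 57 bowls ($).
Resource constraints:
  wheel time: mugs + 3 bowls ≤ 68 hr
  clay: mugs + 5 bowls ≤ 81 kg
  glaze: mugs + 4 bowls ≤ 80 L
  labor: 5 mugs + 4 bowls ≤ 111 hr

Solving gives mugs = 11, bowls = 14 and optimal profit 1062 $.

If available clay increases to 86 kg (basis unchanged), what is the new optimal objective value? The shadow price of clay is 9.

1107

Δb = 5, so new z* = 1062 + (9)·(5) = 1062 + 45 = 1107.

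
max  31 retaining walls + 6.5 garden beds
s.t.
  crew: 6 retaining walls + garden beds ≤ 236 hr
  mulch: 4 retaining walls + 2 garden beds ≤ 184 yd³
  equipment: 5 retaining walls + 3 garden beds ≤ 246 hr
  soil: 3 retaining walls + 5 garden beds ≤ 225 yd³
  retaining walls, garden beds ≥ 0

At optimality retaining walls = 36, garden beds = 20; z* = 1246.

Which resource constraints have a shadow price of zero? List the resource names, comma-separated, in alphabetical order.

equipment, soil

crew: 236/236 (binding)
mulch: 184/184 (binding)
equipment: 240/246 (slack 6)
soil: 208/225 (slack 17)
By complementary slackness, a constraint with positive slack has shadow price 0 → equipment, soil.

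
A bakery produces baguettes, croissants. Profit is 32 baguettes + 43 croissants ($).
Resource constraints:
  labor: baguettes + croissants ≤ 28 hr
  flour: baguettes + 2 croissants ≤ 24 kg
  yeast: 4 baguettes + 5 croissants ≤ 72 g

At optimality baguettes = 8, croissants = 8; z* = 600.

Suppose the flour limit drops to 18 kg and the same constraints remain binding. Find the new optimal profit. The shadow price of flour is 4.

576

Δb = -6, so new z* = 600 + (4)·(-6) = 600 − 24 = 576.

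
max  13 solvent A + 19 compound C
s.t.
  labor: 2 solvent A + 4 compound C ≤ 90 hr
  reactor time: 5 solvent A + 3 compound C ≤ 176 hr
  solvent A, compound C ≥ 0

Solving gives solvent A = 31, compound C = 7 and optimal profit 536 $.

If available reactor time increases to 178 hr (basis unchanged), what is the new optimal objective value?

At the optimum: labor uses 90 of 90 (binding); reactor time uses 176 of 176 (binding).
The binding rows give the dual system: 2·y_labor + 5·y_reactor time = 13 and 4·y_labor + 3·y_reactor time = 19.
Solving: y_labor = 4, y_reactor time = 1.
Δz = y_reactor time·Δb = 1 × (2) = 2, so new z* = 536 + 2 = 538.

538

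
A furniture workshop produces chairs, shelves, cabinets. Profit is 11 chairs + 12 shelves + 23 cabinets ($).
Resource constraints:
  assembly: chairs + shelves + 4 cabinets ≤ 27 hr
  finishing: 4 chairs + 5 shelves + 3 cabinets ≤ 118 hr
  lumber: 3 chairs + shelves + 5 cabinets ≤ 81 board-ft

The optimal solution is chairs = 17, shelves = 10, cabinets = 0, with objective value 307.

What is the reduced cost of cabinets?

Binding: assembly and finishing. Non-binding: lumber (20 unused).
Since lumber is not tight, its dual is 0.
Dual feasibility on the basic columns requires 1·y_assembly + 4·y_finishing = 11, 1·y_assembly + 5·y_finishing = 12.
→ y_assembly = 7 and y_finishing = 1.
Reduced cost of cabinets: c₃ − yᵀa₃ = 23 − (7·4 + 1·3) = 23 − 31 = -8.

-8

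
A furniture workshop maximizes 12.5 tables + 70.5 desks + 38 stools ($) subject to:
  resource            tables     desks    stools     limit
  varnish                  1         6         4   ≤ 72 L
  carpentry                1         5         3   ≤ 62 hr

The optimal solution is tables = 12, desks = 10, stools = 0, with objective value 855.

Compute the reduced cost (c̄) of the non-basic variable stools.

Both varnish and carpentry are binding at x*.
The binding rows give the dual system: 1·y_varnish + 1·y_carpentry = 12.5 and 6·y_varnish + 5·y_carpentry = 70.5.
Solving: y_varnish = 8, y_carpentry = 4.5.
Reduced cost of stools: c₃ − yᵀa₃ = 38 − (8·4 + 4.5·3) = 38 − 45.5 = -7.5.

-7.5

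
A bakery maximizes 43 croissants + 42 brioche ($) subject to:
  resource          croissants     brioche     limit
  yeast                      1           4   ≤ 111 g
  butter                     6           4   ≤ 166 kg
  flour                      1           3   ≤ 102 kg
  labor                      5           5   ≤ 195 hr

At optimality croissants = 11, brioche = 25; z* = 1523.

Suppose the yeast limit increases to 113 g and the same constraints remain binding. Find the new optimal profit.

Binding: yeast and butter. Non-binding: flour (16 unused), labor (15 unused).
Slack constraints have shadow price 0 (complementary slackness).
Dual feasibility on the basic columns requires 1·y_yeast + 6·y_butter = 43, 4·y_yeast + 4·y_butter = 42.
This yields shadow prices y_yeast = 4, y_butter = 6.5.
Δz = y_yeast·Δb = 4 × (2) = 8, so new z* = 1523 + 8 = 1531.

1531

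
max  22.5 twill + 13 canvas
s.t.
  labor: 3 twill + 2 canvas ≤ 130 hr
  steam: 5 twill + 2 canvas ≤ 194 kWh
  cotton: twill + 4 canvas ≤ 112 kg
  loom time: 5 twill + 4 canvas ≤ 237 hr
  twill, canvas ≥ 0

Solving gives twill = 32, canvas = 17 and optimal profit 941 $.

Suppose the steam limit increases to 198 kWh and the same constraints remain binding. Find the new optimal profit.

947

Check each constraint at x*: labor 130/130 (tight); steam 194/194 (tight); cotton 100/112 (slack 12); loom time 228/237 (slack 9).
By complementary slackness, y = 0 for the non-binding constraints.
From A_Bᵀ y = c: 3·y_labor + 5·y_steam = 22.5; 2·y_labor + 2·y_steam = 13.
→ y_labor = 5 and y_steam = 1.5.
Δz = y_steam·Δb = 1.5 × (4) = 6, so new z* = 941 + 6 = 947.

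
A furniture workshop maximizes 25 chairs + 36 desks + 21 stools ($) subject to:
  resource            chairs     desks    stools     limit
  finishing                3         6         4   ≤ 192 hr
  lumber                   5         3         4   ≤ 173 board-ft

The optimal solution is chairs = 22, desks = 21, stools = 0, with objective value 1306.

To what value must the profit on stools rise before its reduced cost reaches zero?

28

Both finishing and lumber are binding at x*.
The binding rows give the dual system: 3·y_finishing + 5·y_lumber = 25 and 6·y_finishing + 3·y_lumber = 36.
→ y_finishing = 5 and y_lumber = 2.
stools enters the basis when its profit ≥ yᵀa₃ = 5·4 + 2·4 = 28.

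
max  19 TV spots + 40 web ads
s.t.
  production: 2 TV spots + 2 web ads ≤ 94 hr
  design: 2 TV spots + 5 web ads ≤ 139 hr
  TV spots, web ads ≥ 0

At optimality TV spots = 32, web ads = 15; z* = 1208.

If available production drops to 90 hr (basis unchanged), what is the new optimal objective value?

Check each constraint at x*: production 94/94 (tight); design 139/139 (tight).
Dual feasibility on the basic columns requires 2·y_production + 2·y_design = 19, 2·y_production + 5·y_design = 40.
→ y_production = 2.5 and y_design = 7.
Δz = y_production·Δb = 2.5 × (-4) = -10, so new z* = 1208 − 10 = 1198.

1198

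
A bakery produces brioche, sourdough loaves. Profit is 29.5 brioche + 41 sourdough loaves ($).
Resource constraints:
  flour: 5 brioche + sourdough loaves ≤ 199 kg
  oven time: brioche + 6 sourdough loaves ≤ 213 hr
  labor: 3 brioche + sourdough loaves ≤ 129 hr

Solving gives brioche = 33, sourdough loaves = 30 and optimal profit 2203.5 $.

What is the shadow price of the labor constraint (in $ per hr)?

8

At the optimum: flour uses 195 of 199 (slack = 4); oven time uses 213 of 213 (binding); labor uses 129 of 129 (binding).
Slack constraints have shadow price 0 (complementary slackness).
From A_Bᵀ y = c: 1·y_oven time + 3·y_labor = 29.5; 6·y_oven time + 1·y_labor = 41.
→ y_oven time = 5.5 and y_labor = 8.
Shadow price of labor = 8.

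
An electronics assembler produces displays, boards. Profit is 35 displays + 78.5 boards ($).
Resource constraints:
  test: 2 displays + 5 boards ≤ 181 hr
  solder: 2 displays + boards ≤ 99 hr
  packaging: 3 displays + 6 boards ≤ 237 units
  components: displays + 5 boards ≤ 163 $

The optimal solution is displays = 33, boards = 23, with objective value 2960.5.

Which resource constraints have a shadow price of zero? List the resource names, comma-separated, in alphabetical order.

components, solder

test: 181/181 (binding)
solder: 89/99 (slack 10)
packaging: 237/237 (binding)
components: 148/163 (slack 15)
By complementary slackness, a constraint with positive slack has shadow price 0 → components, solder.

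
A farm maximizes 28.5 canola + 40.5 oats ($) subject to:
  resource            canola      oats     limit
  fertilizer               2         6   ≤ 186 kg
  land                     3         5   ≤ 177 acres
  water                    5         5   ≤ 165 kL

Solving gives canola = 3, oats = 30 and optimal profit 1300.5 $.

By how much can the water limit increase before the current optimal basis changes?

45

Binding constraints: fertilizer, water. The basis is B = [[2,6],[5,5]] with det -20.
Per unit increase in water, x* moves by d = (0.3, -0.1).
The basis stays optimal until land becomes binding; allowable increase = 45 kL.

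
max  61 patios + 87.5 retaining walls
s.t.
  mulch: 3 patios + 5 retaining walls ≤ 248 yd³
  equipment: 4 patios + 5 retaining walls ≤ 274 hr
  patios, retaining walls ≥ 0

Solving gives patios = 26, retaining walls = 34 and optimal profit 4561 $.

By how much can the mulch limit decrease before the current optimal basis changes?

42.5

Binding constraints: mulch, equipment. The basis is B = [[3,5],[4,5]] with det -5.
Per unit decrease in mulch, x* moves by d = (1, -0.8).
The basis stays optimal until retaining walls reaches 0; allowable decrease = 42.5 yd³.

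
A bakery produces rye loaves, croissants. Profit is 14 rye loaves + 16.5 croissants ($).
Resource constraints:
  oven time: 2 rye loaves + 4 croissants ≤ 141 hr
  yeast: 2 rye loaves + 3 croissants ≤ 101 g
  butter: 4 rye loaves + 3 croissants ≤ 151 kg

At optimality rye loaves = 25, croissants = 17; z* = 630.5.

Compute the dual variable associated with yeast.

Check each constraint at x*: oven time 118/141 (slack 23); yeast 101/101 (tight); butter 151/151 (tight).
Slack constraints have shadow price 0 (complementary slackness).
The binding rows give the dual system: 2·y_yeast + 4·y_butter = 14 and 3·y_yeast + 3·y_butter = 16.5.
→ y_yeast = 4 and y_butter = 1.5.
Shadow price of yeast = 4.

4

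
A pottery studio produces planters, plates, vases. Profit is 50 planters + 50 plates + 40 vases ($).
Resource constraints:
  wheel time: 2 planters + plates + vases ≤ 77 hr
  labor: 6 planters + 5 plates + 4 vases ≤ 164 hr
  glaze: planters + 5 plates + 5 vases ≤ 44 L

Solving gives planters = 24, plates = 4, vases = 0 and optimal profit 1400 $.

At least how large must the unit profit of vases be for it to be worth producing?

At the optimum: wheel time uses 52 of 77 (slack = 25); labor uses 164 of 164 (binding); glaze uses 44 of 44 (binding).
Since wheel time is not tight, its dual is 0.
The binding rows give the dual system: 6·y_labor + 1·y_glaze = 50 and 5·y_labor + 5·y_glaze = 50.
→ y_labor = 8 and y_glaze = 2.
vases enters the basis when its profit ≥ yᵀa₃ = 8·4 + 2·5 = 42.

42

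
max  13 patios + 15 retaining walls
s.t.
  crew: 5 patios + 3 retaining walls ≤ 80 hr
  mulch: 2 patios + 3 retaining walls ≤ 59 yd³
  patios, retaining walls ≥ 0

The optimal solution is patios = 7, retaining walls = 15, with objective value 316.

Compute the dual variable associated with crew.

At the optimum: crew uses 80 of 80 (binding); mulch uses 59 of 59 (binding).
From A_Bᵀ y = c: 5·y_crew + 2·y_mulch = 13; 3·y_crew + 3·y_mulch = 15.
→ y_crew = 1 and y_mulch = 4.
Shadow price of crew = 1.

1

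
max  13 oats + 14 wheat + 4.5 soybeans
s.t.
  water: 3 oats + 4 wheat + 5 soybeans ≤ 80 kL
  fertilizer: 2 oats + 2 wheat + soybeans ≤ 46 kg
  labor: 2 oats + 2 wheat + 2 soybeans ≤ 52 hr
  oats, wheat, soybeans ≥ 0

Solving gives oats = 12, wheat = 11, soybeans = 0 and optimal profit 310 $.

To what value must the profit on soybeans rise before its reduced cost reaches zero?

Check each constraint at x*: water 80/80 (tight); fertilizer 46/46 (tight); labor 46/52 (slack 6).
Since labor is not tight, its dual is 0.
Dual feasibility on the basic columns requires 3·y_water + 2·y_fertilizer = 13, 4·y_water + 2·y_fertilizer = 14.
Solving: y_water = 1, y_fertilizer = 5.
soybeans enters the basis when its profit ≥ yᵀa₃ = 1·5 + 5·1 = 10.

10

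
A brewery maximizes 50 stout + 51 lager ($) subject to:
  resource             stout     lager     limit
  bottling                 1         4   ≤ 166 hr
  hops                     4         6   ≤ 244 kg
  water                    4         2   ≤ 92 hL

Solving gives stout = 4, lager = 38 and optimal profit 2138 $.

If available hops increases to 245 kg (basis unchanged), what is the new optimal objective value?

2144.5

Check each constraint at x*: bottling 156/166 (slack 10); hops 244/244 (tight); water 92/92 (tight).
By complementary slackness, y = 0 for the non-binding constraint.
The binding rows give the dual system: 4·y_hops + 4·y_water = 50 and 6·y_hops + 2·y_water = 51.
→ y_hops = 6.5 and y_water = 6.
Δz = y_hops·Δb = 6.5 × (1) = 6.5, so new z* = 2138 + 6.5 = 2144.5.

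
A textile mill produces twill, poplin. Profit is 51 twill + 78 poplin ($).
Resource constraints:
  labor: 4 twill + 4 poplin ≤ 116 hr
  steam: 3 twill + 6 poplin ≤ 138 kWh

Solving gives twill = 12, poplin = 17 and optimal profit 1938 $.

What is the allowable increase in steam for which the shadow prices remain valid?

36

Binding constraints: labor, steam. The basis is B = [[4,4],[3,6]] with det 12.
Per unit increase in steam, x* moves by d = (-0.3333, 0.3333).
The basis stays optimal until twill reaches 0; allowable increase = 36 kWh.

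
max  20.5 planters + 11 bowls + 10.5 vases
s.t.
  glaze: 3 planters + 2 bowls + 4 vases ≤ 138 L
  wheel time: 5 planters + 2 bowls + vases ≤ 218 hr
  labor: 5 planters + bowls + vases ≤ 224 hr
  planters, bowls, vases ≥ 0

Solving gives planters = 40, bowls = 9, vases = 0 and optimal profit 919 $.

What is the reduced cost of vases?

Binding: glaze and wheel time. Non-binding: labor (15 unused).
By complementary slackness, y = 0 for the non-binding constraint.
The binding rows give the dual system: 3·y_glaze + 5·y_wheel time = 20.5 and 2·y_glaze + 2·y_wheel time = 11.
→ y_glaze = 3.5 and y_wheel time = 2.
Reduced cost of vases: c₃ − yᵀa₃ = 10.5 − (3.5·4 + 2·1) = 10.5 − 16 = -5.5.

-5.5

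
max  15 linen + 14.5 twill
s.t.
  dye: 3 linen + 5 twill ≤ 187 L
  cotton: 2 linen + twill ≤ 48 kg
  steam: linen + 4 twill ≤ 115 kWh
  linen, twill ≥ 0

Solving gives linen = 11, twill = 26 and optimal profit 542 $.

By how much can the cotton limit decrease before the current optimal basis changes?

Binding constraints: cotton, steam. The basis is B = [[2,1],[1,4]] with det 7.
Per unit decrease in cotton, x* moves by d = (-0.5714, 0.1429).
The basis stays optimal until linen reaches 0; allowable decrease = 19.25 kg.

19.25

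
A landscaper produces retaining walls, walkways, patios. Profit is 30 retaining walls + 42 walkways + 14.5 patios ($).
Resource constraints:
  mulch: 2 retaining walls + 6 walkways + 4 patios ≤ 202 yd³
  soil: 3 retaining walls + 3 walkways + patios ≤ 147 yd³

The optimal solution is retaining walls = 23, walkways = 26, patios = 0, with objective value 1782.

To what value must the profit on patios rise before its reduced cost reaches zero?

Check each constraint at x*: mulch 202/202 (tight); soil 147/147 (tight).
From A_Bᵀ y = c: 2·y_mulch + 3·y_soil = 30; 6·y_mulch + 3·y_soil = 42.
Solving: y_mulch = 3, y_soil = 8.
patios enters the basis when its profit ≥ yᵀa₃ = 3·4 + 8·1 = 20.

20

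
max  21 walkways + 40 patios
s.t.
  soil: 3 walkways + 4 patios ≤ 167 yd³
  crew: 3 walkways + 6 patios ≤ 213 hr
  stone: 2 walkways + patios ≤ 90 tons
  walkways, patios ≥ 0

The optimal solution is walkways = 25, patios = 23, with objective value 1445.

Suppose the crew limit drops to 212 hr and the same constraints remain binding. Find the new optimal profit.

1439

Check each constraint at x*: soil 167/167 (tight); crew 213/213 (tight); stone 73/90 (slack 17).
Since stone is not tight, its dual is 0.
From A_Bᵀ y = c: 3·y_soil + 3·y_crew = 21; 4·y_soil + 6·y_crew = 40.
Solving: y_soil = 1, y_crew = 6.
Δz = y_crew·Δb = 6 × (-1) = -6, so new z* = 1445 − 6 = 1439.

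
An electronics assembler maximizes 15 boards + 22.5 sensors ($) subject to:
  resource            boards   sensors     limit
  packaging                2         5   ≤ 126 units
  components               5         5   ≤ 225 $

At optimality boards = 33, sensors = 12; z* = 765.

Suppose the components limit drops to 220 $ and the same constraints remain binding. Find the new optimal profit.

Check each constraint at x*: packaging 126/126 (tight); components 225/225 (tight).
From A_Bᵀ y = c: 2·y_packaging + 5·y_components = 15; 5·y_packaging + 5·y_components = 22.5.
→ y_packaging = 2.5 and y_components = 2.
Δz = y_components·Δb = 2 × (-5) = -10, so new z* = 765 − 10 = 755.

755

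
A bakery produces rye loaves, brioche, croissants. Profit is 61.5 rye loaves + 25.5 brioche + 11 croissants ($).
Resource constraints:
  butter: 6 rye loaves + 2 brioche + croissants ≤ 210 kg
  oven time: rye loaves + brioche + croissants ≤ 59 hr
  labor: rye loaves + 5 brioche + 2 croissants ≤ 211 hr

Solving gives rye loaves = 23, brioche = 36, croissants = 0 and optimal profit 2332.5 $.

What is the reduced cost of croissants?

-5.5

Check each constraint at x*: butter 210/210 (tight); oven time 59/59 (tight); labor 203/211 (slack 8).
By complementary slackness, y = 0 for the non-binding constraint.
Dual feasibility on the basic columns requires 6·y_butter + 1·y_oven time = 61.5, 2·y_butter + 1·y_oven time = 25.5.
→ y_butter = 9 and y_oven time = 7.5.
Reduced cost of croissants: c₃ − yᵀa₃ = 11 − (9·1 + 7.5·1) = 11 − 16.5 = -5.5.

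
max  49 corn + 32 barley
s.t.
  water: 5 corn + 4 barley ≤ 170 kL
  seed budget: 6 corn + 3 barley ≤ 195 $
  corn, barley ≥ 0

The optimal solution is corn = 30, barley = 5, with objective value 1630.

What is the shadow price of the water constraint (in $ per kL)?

5

At the optimum: water uses 170 of 170 (binding); seed budget uses 195 of 195 (binding).
Dual feasibility on the basic columns requires 5·y_water + 6·y_seed budget = 49, 4·y_water + 3·y_seed budget = 32.
→ y_water = 5 and y_seed budget = 4.
Shadow price of water = 5.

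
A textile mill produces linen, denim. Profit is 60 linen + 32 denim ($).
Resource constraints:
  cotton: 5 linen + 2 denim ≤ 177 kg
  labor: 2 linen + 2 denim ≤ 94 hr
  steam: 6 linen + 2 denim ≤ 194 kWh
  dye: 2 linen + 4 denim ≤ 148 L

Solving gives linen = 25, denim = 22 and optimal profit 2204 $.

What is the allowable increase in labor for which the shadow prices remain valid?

Binding constraints: labor, steam. The basis is B = [[2,2],[6,2]] with det -8.
Per unit increase in labor, x* moves by d = (-0.25, 0.75).
The basis stays optimal until dye becomes binding; allowable increase = 4 hr.

4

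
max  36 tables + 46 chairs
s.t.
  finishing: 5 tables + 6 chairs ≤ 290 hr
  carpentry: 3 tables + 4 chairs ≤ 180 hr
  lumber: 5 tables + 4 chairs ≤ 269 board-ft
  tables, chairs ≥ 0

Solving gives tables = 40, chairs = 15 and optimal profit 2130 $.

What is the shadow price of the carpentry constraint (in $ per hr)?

Binding: finishing and carpentry. Non-binding: lumber (9 unused).
By complementary slackness, y = 0 for the non-binding constraint.
The binding rows give the dual system: 5·y_finishing + 3·y_carpentry = 36 and 6·y_finishing + 4·y_carpentry = 46.
This yields shadow prices y_finishing = 3, y_carpentry = 7.
Shadow price of carpentry = 7.

7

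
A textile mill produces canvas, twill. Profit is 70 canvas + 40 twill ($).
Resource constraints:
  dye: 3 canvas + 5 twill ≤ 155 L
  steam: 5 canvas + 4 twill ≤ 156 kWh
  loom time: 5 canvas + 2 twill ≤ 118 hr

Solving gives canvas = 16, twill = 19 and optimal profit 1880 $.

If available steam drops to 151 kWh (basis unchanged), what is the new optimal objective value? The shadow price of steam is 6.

Δb = -5, so new z* = 1880 + (6)·(-5) = 1880 − 30 = 1850.

1850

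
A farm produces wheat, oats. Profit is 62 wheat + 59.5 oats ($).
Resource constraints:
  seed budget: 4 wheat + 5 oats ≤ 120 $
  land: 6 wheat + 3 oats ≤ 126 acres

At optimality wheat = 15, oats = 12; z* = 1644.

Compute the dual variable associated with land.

Both seed budget and land are binding at x*.
The binding rows give the dual system: 4·y_seed budget + 6·y_land = 62 and 5·y_seed budget + 3·y_land = 59.5.
Solving: y_seed budget = 9.5, y_land = 4.
Shadow price of land = 4.

4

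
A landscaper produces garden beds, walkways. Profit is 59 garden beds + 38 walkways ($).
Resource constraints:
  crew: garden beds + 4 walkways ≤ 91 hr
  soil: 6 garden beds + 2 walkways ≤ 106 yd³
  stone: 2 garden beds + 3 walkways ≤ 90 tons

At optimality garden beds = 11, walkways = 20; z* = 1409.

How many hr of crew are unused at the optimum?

crew used = 1·11 + 4·20 = 91; slack = 91 − 91 = 0.

0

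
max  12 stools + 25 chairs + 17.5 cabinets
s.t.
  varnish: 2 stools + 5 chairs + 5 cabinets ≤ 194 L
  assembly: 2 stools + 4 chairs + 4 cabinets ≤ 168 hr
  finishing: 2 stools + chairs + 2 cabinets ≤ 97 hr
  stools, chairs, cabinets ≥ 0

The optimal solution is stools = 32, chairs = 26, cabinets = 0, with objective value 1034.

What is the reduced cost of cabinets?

Binding: varnish and assembly. Non-binding: finishing (7 unused).
Slack constraints have shadow price 0 (complementary slackness).
From A_Bᵀ y = c: 2·y_varnish + 2·y_assembly = 12; 5·y_varnish + 4·y_assembly = 25.
This yields shadow prices y_varnish = 1, y_assembly = 5.
Reduced cost of cabinets: c₃ − yᵀa₃ = 17.5 − (1·5 + 5·4) = 17.5 − 25 = -7.5.

-7.5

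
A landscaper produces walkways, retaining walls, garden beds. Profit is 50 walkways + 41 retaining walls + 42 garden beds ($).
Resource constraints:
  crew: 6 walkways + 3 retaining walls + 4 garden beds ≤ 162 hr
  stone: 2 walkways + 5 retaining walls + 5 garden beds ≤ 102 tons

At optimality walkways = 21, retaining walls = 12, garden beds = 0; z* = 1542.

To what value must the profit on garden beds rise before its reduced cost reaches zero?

48

Check each constraint at x*: crew 162/162 (tight); stone 102/102 (tight).
Dual feasibility on the basic columns requires 6·y_crew + 2·y_stone = 50, 3·y_crew + 5·y_stone = 41.
Solving: y_crew = 7, y_stone = 4.
garden beds enters the basis when its profit ≥ yᵀa₃ = 7·4 + 4·5 = 48.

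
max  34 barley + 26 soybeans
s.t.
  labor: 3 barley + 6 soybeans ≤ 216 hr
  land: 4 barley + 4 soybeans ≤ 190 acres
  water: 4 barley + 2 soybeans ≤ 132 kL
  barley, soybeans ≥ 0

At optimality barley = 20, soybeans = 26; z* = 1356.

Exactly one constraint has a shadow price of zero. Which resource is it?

labor: 216/216 (binding)
land: 184/190 (slack 6)
water: 132/132 (binding)
By complementary slackness, a constraint with positive slack has shadow price 0 → land.

land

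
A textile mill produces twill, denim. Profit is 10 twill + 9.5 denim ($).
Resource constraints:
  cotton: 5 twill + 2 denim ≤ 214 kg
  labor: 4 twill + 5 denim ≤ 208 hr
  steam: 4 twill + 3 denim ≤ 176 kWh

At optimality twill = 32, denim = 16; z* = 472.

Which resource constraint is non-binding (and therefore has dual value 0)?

cotton: 192/214 (slack 22)
labor: 208/208 (binding)
steam: 176/176 (binding)
By complementary slackness, a constraint with positive slack has shadow price 0 → cotton.

cotton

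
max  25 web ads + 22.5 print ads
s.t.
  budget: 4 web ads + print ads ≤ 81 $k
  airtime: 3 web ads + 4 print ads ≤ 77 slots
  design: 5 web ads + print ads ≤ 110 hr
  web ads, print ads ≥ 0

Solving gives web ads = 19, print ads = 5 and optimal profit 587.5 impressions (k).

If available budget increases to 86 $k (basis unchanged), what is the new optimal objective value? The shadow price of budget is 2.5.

600

Δb = 5, so new z* = 587.5 + (2.5)·(5) = 587.5 + 12.5 = 600.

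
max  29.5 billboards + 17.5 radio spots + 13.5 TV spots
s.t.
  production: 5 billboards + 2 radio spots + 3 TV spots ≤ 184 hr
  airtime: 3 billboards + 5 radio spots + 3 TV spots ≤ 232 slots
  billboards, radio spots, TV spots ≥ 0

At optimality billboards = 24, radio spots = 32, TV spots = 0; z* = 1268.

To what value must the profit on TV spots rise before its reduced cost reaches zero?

At the optimum: production uses 184 of 184 (binding); airtime uses 232 of 232 (binding).
Dual feasibility on the basic columns requires 5·y_production + 3·y_airtime = 29.5, 2·y_production + 5·y_airtime = 17.5.
This yields shadow prices y_production = 5, y_airtime = 1.5.
TV spots enters the basis when its profit ≥ yᵀa₃ = 5·3 + 1.5·3 = 19.5.

19.5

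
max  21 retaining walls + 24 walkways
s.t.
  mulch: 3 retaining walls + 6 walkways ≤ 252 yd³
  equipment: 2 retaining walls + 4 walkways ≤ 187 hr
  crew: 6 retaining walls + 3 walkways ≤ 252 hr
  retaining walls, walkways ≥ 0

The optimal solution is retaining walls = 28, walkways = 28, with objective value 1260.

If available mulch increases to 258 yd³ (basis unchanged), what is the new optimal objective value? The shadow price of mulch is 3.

Δb = 6, so new z* = 1260 + (3)·(6) = 1260 + 18 = 1278.

1278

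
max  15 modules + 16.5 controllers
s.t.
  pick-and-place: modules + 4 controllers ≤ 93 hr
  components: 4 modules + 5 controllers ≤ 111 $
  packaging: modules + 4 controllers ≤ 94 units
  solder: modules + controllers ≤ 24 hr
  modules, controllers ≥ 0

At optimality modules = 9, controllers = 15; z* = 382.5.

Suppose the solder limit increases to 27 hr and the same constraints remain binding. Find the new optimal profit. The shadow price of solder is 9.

Δb = 3, so new z* = 382.5 + (9)·(3) = 382.5 + 27 = 409.5.

409.5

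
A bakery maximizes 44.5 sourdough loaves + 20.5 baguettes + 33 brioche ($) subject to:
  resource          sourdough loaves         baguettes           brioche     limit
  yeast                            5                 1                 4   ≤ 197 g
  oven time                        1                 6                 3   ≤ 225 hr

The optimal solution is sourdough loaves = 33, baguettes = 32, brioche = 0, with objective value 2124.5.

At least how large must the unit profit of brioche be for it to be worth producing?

Check each constraint at x*: yeast 197/197 (tight); oven time 225/225 (tight).
Dual feasibility on the basic columns requires 5·y_yeast + 1·y_oven time = 44.5, 1·y_yeast + 6·y_oven time = 20.5.
→ y_yeast = 8.5 and y_oven time = 2.
brioche enters the basis when its profit ≥ yᵀa₃ = 8.5·4 + 2·3 = 40.

40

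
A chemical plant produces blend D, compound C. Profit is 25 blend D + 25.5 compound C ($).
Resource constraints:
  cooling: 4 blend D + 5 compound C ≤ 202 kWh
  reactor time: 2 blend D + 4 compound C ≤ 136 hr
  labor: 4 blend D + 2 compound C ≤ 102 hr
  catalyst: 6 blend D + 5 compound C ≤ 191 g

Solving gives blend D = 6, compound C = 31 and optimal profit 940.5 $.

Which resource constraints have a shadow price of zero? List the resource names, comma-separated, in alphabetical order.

cooling: 179/202 (slack 23)
reactor time: 136/136 (binding)
labor: 86/102 (slack 16)
catalyst: 191/191 (binding)
By complementary slackness, a constraint with positive slack has shadow price 0 → cooling, labor.

cooling, labor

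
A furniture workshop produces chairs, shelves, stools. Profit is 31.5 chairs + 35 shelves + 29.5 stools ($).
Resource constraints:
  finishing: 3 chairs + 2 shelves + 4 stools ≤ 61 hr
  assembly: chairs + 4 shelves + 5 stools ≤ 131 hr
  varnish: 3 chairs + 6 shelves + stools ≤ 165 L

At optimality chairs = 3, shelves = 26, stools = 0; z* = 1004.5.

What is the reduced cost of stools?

-2

At the optimum: finishing uses 61 of 61 (binding); assembly uses 107 of 131 (slack = 24); varnish uses 165 of 165 (binding).
By complementary slackness, y = 0 for the non-binding constraint.
Dual feasibility on the basic columns requires 3·y_finishing + 3·y_varnish = 31.5, 2·y_finishing + 6·y_varnish = 35.
→ y_finishing = 7 and y_varnish = 3.5.
Reduced cost of stools: c₃ − yᵀa₃ = 29.5 − (7·4 + 3.5·1) = 29.5 − 31.5 = -2.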